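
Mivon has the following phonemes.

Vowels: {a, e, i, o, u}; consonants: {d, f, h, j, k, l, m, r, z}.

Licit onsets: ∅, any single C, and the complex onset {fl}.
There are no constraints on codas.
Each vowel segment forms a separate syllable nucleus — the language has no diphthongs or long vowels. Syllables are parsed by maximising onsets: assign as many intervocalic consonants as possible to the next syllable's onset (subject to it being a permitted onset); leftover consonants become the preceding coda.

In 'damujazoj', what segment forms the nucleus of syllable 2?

u

The vowels are a, u, a, o — 4 nuclei, so 4 syllables.
The second nucleus (vowel 2 from the left) is /u/.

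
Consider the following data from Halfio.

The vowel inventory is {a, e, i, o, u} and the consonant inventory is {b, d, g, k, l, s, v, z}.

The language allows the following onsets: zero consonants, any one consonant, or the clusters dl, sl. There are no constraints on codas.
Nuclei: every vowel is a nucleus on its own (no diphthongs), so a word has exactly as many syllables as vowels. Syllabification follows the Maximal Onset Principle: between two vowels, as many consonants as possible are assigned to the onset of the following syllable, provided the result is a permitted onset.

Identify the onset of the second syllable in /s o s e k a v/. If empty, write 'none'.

s

Nuclei (vowels): o, e, a → 3 syllables.
Between /o/ (V1) and /e/ (V2): /s/ is a single consonant, so it becomes the next onset.
Between /e/ (V2) and /a/ (V3): /k/ is a single consonant, so it becomes the next onset.
Syllabification: so.se.kav.
Syllable 2 is /se/: onset /s/, nucleus /e/, coda ∅.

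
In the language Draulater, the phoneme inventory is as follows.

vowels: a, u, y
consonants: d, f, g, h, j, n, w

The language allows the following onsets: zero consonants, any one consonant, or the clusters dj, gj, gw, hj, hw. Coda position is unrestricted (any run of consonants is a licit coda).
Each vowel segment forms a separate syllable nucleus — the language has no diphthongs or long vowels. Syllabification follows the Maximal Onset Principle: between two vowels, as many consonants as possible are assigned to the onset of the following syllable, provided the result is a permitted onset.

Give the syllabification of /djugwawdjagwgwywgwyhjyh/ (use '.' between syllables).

Vowels present: u, a, a, y, y, y; each is a nucleus, giving 6 syllables.
V1 /u/ – V2 /a/: cluster /gw/ — /gw/ is itself a permitted onset, so the whole cluster goes right; preceding coda = ∅.
V2 /a/ – V3 /a/: cluster /wdj/ — the longest permitted-onset suffix is /dj/; onset = /dj/, preceding coda = /w/.
V3 /a/ – V4 /y/: /gwgw/ splits as /gw/ + /gw/ (/gw/ is the longest suffix that is a licit onset).
V4 /y/ – V5 /y/: /wgw/ — longest licit onset from the right is /gw/, leaving /w/ as coda.
V5 /y/ – V6 /y/: /hj/ — entire cluster is a permitted onset → onset /hj/, coda ∅.

dju.gwaw.djagw.gwyw.gwy.hjyh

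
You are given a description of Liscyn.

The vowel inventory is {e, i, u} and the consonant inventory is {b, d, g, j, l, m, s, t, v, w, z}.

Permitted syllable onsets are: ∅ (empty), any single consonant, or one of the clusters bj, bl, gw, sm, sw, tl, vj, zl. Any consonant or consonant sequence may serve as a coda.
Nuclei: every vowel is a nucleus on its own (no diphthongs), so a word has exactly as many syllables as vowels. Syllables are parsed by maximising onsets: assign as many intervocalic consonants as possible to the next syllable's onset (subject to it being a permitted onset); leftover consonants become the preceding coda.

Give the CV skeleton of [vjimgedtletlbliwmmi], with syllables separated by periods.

CCVC.CVC.CCVCC.CCVCC.CV

Nuclei (vowels): i, e, e, i, i → 5 syllables.
σ1/σ2 boundary: /mg/; trying suffixes from longest down, /g/ is the first permitted one, so coda /m/ | onset /g/.
σ2/σ3 boundary: cluster /dtl/ — the longest permitted-onset suffix is /tl/; onset = /tl/, preceding coda = /d/.
σ3/σ4 boundary: /tlbl/ — longest licit onset from the right is /bl/, leaving /tl/ as coda.
σ4/σ5 boundary: cluster /wmm/ — the longest permitted-onset suffix is /m/; onset = /m/, preceding coda = /wm/.
So the parse is vjim.ged.tletl.bliwm.mi.
Mapping each syllable to C/V: /vjim/ → CCVC, /ged/ → CVC, /tletl/ → CCVCC, /bliwm/ → CCVCC, /mi/ → CV.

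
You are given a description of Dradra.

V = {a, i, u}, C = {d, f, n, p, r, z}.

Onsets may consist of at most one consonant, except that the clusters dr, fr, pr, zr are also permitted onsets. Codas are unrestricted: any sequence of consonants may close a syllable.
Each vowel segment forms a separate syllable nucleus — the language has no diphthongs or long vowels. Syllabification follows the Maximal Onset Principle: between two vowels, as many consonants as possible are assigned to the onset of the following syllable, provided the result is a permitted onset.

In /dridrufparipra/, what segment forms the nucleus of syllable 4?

i

Nuclei (vowels): i, u, a, i, a → 5 syllables.
The fourth nucleus (vowel 4 from the left) is /i/.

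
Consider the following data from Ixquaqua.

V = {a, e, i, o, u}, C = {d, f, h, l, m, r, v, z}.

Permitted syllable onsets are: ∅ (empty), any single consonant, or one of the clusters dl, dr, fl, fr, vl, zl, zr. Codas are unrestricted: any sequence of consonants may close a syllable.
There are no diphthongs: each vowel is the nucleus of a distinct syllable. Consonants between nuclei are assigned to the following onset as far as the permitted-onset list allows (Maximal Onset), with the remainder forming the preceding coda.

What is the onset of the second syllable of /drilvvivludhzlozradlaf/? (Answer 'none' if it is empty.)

v

Nuclei (vowels): i, i, u, o, a, a → 6 syllables.
Between /i/ (V1) and /i/ (V2): cluster /lvv/ — the longest permitted-onset suffix is /v/; onset = /v/, preceding coda = /lv/.
Between /i/ (V2) and /u/ (V3): /vl/ — entire cluster is a permitted onset → onset /vl/, coda ∅.
Between /u/ (V3) and /o/ (V4): cluster /dhzl/ — the longest permitted-onset suffix is /zl/; onset = /zl/, preceding coda = /dh/.
Between /o/ (V4) and /a/ (V5): /zr/ — entire cluster is a permitted onset → onset /zr/, coda ∅.
Between /a/ (V5) and /a/ (V6): cluster /dl/ — /dl/ is itself a permitted onset, so the whole cluster goes right; preceding coda = ∅.
Putting it together: drilv.vi.vludh.zlo.zra.dlaf.
Syllable 2 is /vi/: onset /v/, nucleus /i/, coda ∅.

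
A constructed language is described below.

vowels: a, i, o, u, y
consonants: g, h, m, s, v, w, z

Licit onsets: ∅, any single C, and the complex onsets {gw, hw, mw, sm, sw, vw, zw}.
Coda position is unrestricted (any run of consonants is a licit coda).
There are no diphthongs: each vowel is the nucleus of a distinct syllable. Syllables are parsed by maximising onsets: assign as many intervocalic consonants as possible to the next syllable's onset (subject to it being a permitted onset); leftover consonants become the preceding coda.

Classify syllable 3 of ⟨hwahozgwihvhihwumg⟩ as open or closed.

Nuclei (vowels): a, o, i, i, u → 5 syllables.
Between /a/ (V1) and /o/ (V2): /h/ → onset of the next syllable (single consonants are always licit onsets).
Between /o/ (V2) and /i/ (V3): /zgw/; trying suffixes from longest down, /gw/ is the first permitted one, so coda /z/ | onset /gw/.
Between /i/ (V3) and /i/ (V4): /hvh/ — longest licit onset from the right is /h/, leaving /hv/ as coda.
Between /i/ (V4) and /u/ (V5): /hw/ is a licit onset in full, so it all attaches to the next syllable.
Syllabification: hwa.hoz.gwihv.hi.hwumg.
Syllable 3 is /gwihv/ with coda /hv/, so it is closed.

closed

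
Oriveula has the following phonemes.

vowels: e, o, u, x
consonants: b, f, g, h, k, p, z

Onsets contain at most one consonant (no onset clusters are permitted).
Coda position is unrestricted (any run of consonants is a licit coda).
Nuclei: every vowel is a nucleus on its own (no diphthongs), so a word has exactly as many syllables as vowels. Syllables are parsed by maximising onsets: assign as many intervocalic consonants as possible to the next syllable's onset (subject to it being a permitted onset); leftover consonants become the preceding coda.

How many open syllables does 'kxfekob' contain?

2

The vowels are x, e, o — 3 nuclei, so 3 syllables.
Between /x/ (V1) and /e/ (V2): just /f/ — single C goes to the following onset.
Between /e/ (V2) and /o/ (V3): just /k/ — single C goes to the following onset.
Result: kx.fe.kob.
Classifying each syllable: /kx/ (open), /fe/ (open), /kob/ (closed).
Open syllables: 2.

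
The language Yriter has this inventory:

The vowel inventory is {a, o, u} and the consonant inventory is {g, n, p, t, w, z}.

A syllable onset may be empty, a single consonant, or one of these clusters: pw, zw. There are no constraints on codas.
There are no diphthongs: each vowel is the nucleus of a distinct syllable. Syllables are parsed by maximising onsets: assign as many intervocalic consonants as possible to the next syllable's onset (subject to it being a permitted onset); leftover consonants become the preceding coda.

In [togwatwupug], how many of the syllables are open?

The vowels are o, a, u, u — 4 nuclei, so 4 syllables.
V1 /o/ – V2 /a/: /gw/ splits as /g/ + /w/ (/w/ is the longest suffix that is a licit onset).
V2 /a/ – V3 /u/: /tw/ splits as /t/ + /w/ (/w/ is the longest suffix that is a licit onset).
V3 /u/ – V4 /u/: just /p/ — single C goes to the following onset.
Syllabification: tog.wat.wu.pug.
Classifying each syllable: /tog/ (closed), /wat/ (closed), /wu/ (open), /pug/ (closed).
Open syllables: 1.

1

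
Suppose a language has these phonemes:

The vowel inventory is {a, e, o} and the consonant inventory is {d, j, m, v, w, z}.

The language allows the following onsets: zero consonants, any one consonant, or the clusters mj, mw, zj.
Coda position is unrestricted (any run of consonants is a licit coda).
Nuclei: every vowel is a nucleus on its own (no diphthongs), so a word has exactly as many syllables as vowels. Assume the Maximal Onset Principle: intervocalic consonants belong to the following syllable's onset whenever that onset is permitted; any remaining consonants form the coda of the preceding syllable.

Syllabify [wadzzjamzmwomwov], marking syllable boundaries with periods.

Vowels present: a, a, o, o; each is a nucleus, giving 4 syllables.
Between /a/ (V1) and /a/ (V2): /dzzj/; trying suffixes from longest down, /zj/ is the first permitted one, so coda /dz/ | onset /zj/.
Between /a/ (V2) and /o/ (V3): cluster /mzmw/ — the longest permitted-onset suffix is /mw/; onset = /mw/, preceding coda = /mz/.
Between /o/ (V3) and /o/ (V4): cluster /mw/ — /mw/ is itself a permitted onset, so the whole cluster goes right; preceding coda = ∅.

wadz.zjamz.mwo.mwov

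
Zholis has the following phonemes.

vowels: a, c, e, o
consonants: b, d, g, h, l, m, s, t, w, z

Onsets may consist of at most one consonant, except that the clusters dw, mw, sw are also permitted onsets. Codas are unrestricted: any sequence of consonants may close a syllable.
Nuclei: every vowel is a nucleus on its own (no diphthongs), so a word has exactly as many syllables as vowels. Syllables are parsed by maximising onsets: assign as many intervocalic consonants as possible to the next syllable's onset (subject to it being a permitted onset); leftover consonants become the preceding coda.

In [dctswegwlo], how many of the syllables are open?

1

Vowels present: c, e, o; each is a nucleus, giving 3 syllables.
Between /c/ (V1) and /e/ (V2): cluster /tsw/ — the longest permitted-onset suffix is /sw/; onset = /sw/, preceding coda = /t/.
Between /e/ (V2) and /o/ (V3): /gwl/ — longest licit onset from the right is /l/, leaving /gw/ as coda.
Result: dct.swegw.lo.
Classifying each syllable: /dct/ (closed), /swegw/ (closed), /lo/ (open).
Open syllables: 1.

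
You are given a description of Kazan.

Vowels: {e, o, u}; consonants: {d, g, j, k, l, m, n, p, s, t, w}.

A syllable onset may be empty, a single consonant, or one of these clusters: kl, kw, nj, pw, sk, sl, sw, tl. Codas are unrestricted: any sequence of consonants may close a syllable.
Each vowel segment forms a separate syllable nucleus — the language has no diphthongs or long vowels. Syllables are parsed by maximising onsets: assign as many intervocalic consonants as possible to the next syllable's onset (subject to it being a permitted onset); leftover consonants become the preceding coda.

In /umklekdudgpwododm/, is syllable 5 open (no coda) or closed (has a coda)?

Vowels present: u, e, u, o, o; each is a nucleus, giving 5 syllables.
σ1/σ2 boundary: cluster /mkl/ — the longest permitted-onset suffix is /kl/; onset = /kl/, preceding coda = /m/.
σ2/σ3 boundary: /kd/; trying suffixes from longest down, /d/ is the first permitted one, so coda /k/ | onset /d/.
σ3/σ4 boundary: /dgpw/ splits as /dg/ + /pw/ (/pw/ is the longest suffix that is a licit onset).
σ4/σ5 boundary: just /d/ — single C goes to the following onset.
Putting it together: um.klek.dudg.pwo.dodm.
Syllable 5 is /dodm/ with coda /dm/, so it is closed.

closed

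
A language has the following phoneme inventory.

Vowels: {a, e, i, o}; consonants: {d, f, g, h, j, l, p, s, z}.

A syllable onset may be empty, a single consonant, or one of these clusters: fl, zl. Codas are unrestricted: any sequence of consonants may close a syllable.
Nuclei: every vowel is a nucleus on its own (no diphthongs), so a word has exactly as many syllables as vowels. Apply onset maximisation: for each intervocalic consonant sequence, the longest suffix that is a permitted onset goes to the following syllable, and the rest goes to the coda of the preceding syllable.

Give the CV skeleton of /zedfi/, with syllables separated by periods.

CVC.CV

Vowels present: e, i; each is a nucleus, giving 2 syllables.
/e…i/ gap (V1→V2): cluster /df/ — the longest permitted-onset suffix is /f/; onset = /f/, preceding coda = /d/.
Syllabification: zed.fi.
Mapping each syllable to C/V: /zed/ → CVC, /fi/ → CV.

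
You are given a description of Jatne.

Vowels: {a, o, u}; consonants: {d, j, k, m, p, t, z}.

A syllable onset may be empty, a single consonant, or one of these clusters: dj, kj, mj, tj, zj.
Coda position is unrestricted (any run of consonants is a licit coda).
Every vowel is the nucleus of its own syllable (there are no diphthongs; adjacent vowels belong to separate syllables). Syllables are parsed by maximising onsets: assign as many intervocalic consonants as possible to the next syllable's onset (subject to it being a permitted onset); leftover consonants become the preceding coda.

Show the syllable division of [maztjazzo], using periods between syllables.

maz.tjaz.zo

The vowels are a, a, o — 3 nuclei, so 3 syllables.
/a…a/ gap (V1→V2): cluster /ztj/ — the longest permitted-onset suffix is /tj/; onset = /tj/, preceding coda = /z/.
/a…o/ gap (V2→V3): /zz/; trying suffixes from longest down, /z/ is the first permitted one, so coda /z/ | onset /z/.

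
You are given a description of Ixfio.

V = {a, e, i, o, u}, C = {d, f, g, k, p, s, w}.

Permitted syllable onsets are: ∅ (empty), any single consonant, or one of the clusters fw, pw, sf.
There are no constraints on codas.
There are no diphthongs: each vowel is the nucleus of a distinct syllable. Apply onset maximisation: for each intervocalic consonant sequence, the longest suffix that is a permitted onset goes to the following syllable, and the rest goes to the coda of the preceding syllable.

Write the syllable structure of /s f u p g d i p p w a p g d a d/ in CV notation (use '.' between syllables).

The vowels are u, i, a, a — 4 nuclei, so 4 syllables.
/u…i/ gap (V1→V2): /pgd/ — longest licit onset from the right is /d/, leaving /pg/ as coda.
/i…a/ gap (V2→V3): /ppw/; trying suffixes from longest down, /pw/ is the first permitted one, so coda /p/ | onset /pw/.
/a…a/ gap (V3→V4): /pgd/ — longest licit onset from the right is /d/, leaving /pg/ as coda.
Result: sfupg.dip.pwapg.dad.
Mapping each syllable to C/V: /sfupg/ → CCVCC, /dip/ → CVC, /pwapg/ → CCVCC, /dad/ → CVC.

CCVCC.CVC.CCVCC.CVC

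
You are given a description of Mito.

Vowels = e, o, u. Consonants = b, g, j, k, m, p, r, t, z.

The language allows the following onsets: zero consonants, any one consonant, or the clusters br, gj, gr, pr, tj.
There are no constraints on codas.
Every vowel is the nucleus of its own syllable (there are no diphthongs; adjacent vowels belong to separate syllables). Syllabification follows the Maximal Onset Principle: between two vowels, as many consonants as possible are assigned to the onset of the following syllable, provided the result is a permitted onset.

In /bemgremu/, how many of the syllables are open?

The vowels are e, e, u — 3 nuclei, so 3 syllables.
Between /e/ (V1) and /e/ (V2): /mgr/ — longest licit onset from the right is /gr/, leaving /m/ as coda.
Between /e/ (V2) and /u/ (V3): just /m/ — single C goes to the following onset.
Putting it together: bem.gre.mu.
Classifying each syllable: /bem/ (closed), /gre/ (open), /mu/ (open).
Open syllables: 2.

2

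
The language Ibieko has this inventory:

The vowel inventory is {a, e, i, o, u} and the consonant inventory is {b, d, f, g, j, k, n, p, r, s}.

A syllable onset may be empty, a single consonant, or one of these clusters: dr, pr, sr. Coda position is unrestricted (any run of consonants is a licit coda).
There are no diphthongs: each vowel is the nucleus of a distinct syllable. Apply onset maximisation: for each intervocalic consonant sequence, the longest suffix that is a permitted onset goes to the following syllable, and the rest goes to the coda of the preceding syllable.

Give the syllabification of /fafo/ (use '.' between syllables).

fa.fo

The vowels are a, o — 2 nuclei, so 2 syllables.
V1 /a/ – V2 /o/: /f/ → onset of the next syllable (single consonants are always licit onsets).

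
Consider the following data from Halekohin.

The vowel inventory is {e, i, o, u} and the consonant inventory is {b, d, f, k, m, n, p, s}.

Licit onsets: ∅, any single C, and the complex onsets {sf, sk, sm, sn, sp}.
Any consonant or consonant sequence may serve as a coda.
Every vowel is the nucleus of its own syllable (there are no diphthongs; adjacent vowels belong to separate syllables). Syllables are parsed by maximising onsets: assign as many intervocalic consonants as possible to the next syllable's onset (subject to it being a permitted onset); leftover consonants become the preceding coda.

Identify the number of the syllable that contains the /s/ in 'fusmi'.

2

The vowels are u, i — 2 nuclei, so 2 syllables.
V1 /u/ – V2 /i/: /sm/ — entire cluster is a permitted onset → onset /sm/, coda ∅.
Result: fu.smi.
The /s/ is in the onset of syllable 2 (/smi/).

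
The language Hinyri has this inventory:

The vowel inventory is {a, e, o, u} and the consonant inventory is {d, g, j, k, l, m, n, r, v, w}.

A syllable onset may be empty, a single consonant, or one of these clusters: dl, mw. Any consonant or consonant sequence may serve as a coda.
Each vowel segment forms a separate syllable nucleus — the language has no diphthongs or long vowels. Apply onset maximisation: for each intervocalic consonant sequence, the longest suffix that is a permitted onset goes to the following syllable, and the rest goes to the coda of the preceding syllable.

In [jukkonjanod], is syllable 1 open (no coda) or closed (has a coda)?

The vowels are u, o, a, o — 4 nuclei, so 4 syllables.
Between /u/ (V1) and /o/ (V2): cluster /kk/ — the longest permitted-onset suffix is /k/; onset = /k/, preceding coda = /k/.
Between /o/ (V2) and /a/ (V3): /nj/; trying suffixes from longest down, /j/ is the first permitted one, so coda /n/ | onset /j/.
Between /a/ (V3) and /o/ (V4): just /n/ — single C goes to the following onset.
Result: juk.kon.ja.nod.
Syllable 1 is /juk/ with coda /k/, so it is closed.

closed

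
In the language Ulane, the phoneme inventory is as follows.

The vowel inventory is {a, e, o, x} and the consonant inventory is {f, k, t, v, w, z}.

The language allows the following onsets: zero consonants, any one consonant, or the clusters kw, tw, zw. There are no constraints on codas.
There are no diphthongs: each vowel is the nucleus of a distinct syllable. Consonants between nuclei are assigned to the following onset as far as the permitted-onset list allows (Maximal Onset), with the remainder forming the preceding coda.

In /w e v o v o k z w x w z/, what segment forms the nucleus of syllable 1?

Vowels present: e, o, o, x; each is a nucleus, giving 4 syllables.
The first nucleus (vowel 1 from the left) is /e/.

e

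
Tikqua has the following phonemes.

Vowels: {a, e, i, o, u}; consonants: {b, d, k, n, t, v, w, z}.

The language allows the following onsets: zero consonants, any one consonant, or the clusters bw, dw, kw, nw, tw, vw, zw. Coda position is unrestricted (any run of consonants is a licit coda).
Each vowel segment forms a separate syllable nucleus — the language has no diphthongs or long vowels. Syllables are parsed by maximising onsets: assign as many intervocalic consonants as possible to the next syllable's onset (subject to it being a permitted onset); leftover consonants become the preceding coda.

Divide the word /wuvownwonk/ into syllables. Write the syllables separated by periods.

wu.vow.nwonk

The vowels are u, o, o — 3 nuclei, so 3 syllables.
Between /u/ (V1) and /o/ (V2): just /v/ — single C goes to the following onset.
Between /o/ (V2) and /o/ (V3): /wnw/ splits as /w/ + /nw/ (/nw/ is the longest suffix that is a licit onset).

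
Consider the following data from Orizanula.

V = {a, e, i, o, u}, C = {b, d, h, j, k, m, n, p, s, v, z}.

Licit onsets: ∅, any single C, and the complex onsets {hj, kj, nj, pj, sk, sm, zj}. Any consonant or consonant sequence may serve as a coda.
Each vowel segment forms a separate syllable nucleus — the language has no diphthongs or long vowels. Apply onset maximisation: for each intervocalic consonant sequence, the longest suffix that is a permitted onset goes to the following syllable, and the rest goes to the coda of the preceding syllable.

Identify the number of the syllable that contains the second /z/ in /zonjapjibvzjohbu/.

4

The vowels are o, a, i, o, u — 5 nuclei, so 5 syllables.
σ1/σ2 boundary: cluster /nj/ — /nj/ is itself a permitted onset, so the whole cluster goes right; preceding coda = ∅.
σ2/σ3 boundary: cluster /pj/ — /pj/ is itself a permitted onset, so the whole cluster goes right; preceding coda = ∅.
σ3/σ4 boundary: /bvzj/ — longest licit onset from the right is /zj/, leaving /bv/ as coda.
σ4/σ5 boundary: /hb/ — longest licit onset from the right is /b/, leaving /h/ as coda.
Syllabification: zo.nja.pjibv.zjoh.bu.
The second /z/ is in the onset of syllable 4 (/zjoh/).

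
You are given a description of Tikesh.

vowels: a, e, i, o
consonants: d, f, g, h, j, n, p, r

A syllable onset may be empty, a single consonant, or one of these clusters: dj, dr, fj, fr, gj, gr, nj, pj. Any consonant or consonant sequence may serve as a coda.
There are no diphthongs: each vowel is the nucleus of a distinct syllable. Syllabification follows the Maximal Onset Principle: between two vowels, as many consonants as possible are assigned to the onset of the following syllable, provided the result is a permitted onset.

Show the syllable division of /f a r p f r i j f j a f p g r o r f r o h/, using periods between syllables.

farp.frij.fjafp.gror.froh

The vowels are a, i, a, o, o — 5 nuclei, so 5 syllables.
Between /a/ (V1) and /i/ (V2): /rpfr/; trying suffixes from longest down, /fr/ is the first permitted one, so coda /rp/ | onset /fr/.
Between /i/ (V2) and /a/ (V3): /jfj/ — longest licit onset from the right is /fj/, leaving /j/ as coda.
Between /a/ (V3) and /o/ (V4): /fpgr/ — longest licit onset from the right is /gr/, leaving /fp/ as coda.
Between /o/ (V4) and /o/ (V5): /rfr/ — longest licit onset from the right is /fr/, leaving /r/ as coda.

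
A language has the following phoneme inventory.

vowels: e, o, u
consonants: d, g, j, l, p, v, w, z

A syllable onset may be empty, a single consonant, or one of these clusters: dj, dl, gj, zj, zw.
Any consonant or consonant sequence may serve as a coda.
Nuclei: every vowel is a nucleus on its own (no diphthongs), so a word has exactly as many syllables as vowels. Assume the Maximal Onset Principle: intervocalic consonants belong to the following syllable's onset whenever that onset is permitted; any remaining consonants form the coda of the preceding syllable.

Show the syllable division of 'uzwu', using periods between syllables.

u.zwu

Nuclei (vowels): u, u → 2 syllables.
Between /u/ (V1) and /u/ (V2): cluster /zw/ — /zw/ is itself a permitted onset, so the whole cluster goes right; preceding coda = ∅.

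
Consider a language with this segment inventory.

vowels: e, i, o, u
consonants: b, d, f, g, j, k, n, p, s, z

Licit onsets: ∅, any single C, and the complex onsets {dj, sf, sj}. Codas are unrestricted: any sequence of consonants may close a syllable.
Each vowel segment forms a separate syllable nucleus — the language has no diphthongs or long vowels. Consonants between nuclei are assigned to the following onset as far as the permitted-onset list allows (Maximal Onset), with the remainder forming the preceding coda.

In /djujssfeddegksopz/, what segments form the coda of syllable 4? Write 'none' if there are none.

pz

Nuclei (vowels): u, e, e, o → 4 syllables.
Between /u/ (V1) and /e/ (V2): /jssf/ splits as /js/ + /sf/ (/sf/ is the longest suffix that is a licit onset).
Between /e/ (V2) and /e/ (V3): /dd/ — longest licit onset from the right is /d/, leaving /d/ as coda.
Between /e/ (V3) and /o/ (V4): /gks/ splits as /gk/ + /s/ (/s/ is the longest suffix that is a licit onset).
Result: djujs.sfed.degk.sopz.
Syllable 4 is /sopz/: onset /s/, nucleus /o/, coda /pz/.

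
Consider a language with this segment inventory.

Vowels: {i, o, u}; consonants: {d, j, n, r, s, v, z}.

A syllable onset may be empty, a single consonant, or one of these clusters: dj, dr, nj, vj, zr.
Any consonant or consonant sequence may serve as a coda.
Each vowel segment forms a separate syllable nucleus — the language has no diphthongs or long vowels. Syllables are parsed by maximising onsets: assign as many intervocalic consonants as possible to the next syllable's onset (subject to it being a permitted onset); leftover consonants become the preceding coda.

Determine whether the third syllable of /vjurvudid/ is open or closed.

closed

Vowels present: u, u, i; each is a nucleus, giving 3 syllables.
σ1/σ2 boundary: /rv/ splits as /r/ + /v/ (/v/ is the longest suffix that is a licit onset).
σ2/σ3 boundary: /d/ → onset of the next syllable (single consonants are always licit onsets).
Result: vjur.vu.did.
Syllable 3 is /did/ with coda /d/, so it is closed.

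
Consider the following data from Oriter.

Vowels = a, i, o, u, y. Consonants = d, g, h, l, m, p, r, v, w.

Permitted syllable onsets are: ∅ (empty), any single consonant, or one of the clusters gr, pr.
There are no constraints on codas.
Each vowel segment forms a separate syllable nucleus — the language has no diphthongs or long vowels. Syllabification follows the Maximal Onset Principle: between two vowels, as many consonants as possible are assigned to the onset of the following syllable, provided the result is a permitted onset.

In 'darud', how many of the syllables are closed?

Vowels present: a, u; each is a nucleus, giving 2 syllables.
σ1/σ2 boundary: /r/ is a single consonant, so it becomes the next onset.
Result: da.rud.
Classifying each syllable: /da/ (open), /rud/ (closed).
Closed syllables: 1.

1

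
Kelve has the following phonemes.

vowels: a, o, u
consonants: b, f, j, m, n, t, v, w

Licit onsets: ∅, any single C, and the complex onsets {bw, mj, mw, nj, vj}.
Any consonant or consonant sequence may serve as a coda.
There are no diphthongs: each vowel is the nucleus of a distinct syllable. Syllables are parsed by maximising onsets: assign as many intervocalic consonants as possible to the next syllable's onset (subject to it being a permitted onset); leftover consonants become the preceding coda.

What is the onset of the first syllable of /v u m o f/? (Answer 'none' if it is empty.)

v

The vowels are u, o — 2 nuclei, so 2 syllables.
/u…o/ gap (V1→V2): /m/ is a single consonant, so it becomes the next onset.
Syllabification: vu.mof.
Syllable 1 is /vu/: onset /v/, nucleus /u/, coda ∅.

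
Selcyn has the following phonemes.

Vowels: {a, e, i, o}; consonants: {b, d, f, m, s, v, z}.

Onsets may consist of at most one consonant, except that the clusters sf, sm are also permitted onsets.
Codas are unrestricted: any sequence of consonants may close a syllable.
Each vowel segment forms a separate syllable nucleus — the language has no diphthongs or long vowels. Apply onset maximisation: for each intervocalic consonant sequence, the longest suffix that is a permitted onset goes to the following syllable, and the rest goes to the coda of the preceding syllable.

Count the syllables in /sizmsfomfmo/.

The vowels are i, o, o — 3 nuclei, so 3 syllables.

3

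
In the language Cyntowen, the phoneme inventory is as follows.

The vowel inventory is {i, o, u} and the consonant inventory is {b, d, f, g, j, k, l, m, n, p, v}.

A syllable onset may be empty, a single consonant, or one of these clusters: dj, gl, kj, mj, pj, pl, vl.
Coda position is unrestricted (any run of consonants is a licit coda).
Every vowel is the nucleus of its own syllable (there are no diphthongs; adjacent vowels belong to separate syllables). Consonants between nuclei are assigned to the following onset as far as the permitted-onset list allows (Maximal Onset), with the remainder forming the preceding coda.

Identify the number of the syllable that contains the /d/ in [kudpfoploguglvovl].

1

Nuclei (vowels): u, o, o, u, o → 5 syllables.
σ1/σ2 boundary: cluster /dpf/ — the longest permitted-onset suffix is /f/; onset = /f/, preceding coda = /dp/.
σ2/σ3 boundary: /pl/ — entire cluster is a permitted onset → onset /pl/, coda ∅.
σ3/σ4 boundary: /g/ → onset of the next syllable (single consonants are always licit onsets).
σ4/σ5 boundary: /glv/ splits as /gl/ + /v/ (/v/ is the longest suffix that is a licit onset).
So the parse is kudp.fo.plo.gugl.vovl.
The /d/ is in the coda of syllable 1 (/kudp/).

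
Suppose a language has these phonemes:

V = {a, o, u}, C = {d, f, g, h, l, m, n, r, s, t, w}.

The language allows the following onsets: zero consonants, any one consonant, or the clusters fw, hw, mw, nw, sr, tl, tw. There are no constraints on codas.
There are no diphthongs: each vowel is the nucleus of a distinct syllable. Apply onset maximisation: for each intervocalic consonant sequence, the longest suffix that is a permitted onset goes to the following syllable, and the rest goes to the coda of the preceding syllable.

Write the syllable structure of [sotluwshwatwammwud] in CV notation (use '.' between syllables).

CV.CCVCC.CCV.CCVC.CCVC

Nuclei (vowels): o, u, a, a, u → 5 syllables.
σ1/σ2 boundary: /tl/ is a licit onset in full, so it all attaches to the next syllable.
σ2/σ3 boundary: /wshw/; trying suffixes from longest down, /hw/ is the first permitted one, so coda /ws/ | onset /hw/.
σ3/σ4 boundary: /tw/ — entire cluster is a permitted onset → onset /tw/, coda ∅.
σ4/σ5 boundary: /mmw/ splits as /m/ + /mw/ (/mw/ is the longest suffix that is a licit onset).
Result: so.tluws.hwa.twam.mwud.
Mapping each syllable to C/V: /so/ → CV, /tluws/ → CCVCC, /hwa/ → CCV, /twam/ → CCVC, /mwud/ → CCVC.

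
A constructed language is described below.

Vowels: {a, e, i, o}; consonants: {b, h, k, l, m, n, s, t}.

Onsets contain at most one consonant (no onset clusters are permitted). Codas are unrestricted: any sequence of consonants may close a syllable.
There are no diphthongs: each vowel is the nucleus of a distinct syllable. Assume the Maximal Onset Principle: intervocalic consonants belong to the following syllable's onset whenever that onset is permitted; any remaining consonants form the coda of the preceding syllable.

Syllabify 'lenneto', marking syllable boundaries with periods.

Nuclei (vowels): e, e, o → 3 syllables.
V1 /e/ – V2 /e/: cluster /nn/ — the longest permitted-onset suffix is /n/; onset = /n/, preceding coda = /n/.
V2 /e/ – V3 /o/: /t/ → onset of the next syllable (single consonants are always licit onsets).

len.ne.to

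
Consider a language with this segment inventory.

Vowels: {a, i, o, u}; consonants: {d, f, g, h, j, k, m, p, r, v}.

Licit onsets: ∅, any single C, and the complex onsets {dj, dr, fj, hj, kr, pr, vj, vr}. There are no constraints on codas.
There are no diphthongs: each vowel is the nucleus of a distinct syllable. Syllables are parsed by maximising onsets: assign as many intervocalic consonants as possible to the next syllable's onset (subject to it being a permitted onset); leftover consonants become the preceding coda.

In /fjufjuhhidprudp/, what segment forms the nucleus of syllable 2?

u

The vowels are u, u, i, u — 4 nuclei, so 4 syllables.
The second nucleus (vowel 2 from the left) is /u/.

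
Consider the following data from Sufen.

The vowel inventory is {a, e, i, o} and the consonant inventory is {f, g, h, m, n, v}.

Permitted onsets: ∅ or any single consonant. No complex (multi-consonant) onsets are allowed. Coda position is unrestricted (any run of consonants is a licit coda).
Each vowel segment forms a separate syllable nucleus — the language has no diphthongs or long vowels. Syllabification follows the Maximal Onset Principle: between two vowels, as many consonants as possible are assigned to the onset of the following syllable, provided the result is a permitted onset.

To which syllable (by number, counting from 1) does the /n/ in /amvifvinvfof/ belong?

The vowels are a, i, i, o — 4 nuclei, so 4 syllables.
V1 /a/ – V2 /i/: /mv/; trying suffixes from longest down, /v/ is the first permitted one, so coda /m/ | onset /v/.
V2 /i/ – V3 /i/: /fv/ — longest licit onset from the right is /v/, leaving /f/ as coda.
V3 /i/ – V4 /o/: cluster /nvf/ — the longest permitted-onset suffix is /f/; onset = /f/, preceding coda = /nv/.
Putting it together: am.vif.vinv.fof.
The /n/ is in the coda of syllable 3 (/vinv/).

3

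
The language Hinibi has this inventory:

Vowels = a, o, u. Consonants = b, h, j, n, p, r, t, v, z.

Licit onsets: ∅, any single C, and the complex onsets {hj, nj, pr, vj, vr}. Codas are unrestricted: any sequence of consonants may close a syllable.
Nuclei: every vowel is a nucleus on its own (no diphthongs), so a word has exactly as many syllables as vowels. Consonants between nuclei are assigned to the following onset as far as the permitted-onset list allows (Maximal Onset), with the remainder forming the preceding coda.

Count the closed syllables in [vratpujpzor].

Vowels present: a, u, o; each is a nucleus, giving 3 syllables.
Between /a/ (V1) and /u/ (V2): cluster /tp/ — the longest permitted-onset suffix is /p/; onset = /p/, preceding coda = /t/.
Between /u/ (V2) and /o/ (V3): /jpz/ — longest licit onset from the right is /z/, leaving /jp/ as coda.
Putting it together: vrat.pujp.zor.
Classifying each syllable: /vrat/ (closed), /pujp/ (closed), /zor/ (closed).
Closed syllables: 3.

3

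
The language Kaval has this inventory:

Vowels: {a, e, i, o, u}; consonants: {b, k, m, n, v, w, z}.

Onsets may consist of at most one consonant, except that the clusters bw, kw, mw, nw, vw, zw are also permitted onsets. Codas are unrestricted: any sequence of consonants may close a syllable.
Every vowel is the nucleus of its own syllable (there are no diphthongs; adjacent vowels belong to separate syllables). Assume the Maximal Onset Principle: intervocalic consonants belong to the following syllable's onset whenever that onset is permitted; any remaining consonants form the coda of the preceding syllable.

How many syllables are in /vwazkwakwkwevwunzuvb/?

The vowels are a, a, e, u, u — 5 nuclei, so 5 syllables.

5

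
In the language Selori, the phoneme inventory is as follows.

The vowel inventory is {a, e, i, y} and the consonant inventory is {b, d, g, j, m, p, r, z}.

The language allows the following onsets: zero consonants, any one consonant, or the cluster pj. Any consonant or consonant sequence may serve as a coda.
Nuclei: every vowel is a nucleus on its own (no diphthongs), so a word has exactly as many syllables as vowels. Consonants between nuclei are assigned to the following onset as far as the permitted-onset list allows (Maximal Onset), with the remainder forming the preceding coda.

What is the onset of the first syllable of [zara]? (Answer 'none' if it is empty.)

The vowels are a, a — 2 nuclei, so 2 syllables.
σ1/σ2 boundary: /r/ is a single consonant, so it becomes the next onset.
So the parse is za.ra.
Syllable 1 is /za/: onset /z/, nucleus /a/, coda ∅.

z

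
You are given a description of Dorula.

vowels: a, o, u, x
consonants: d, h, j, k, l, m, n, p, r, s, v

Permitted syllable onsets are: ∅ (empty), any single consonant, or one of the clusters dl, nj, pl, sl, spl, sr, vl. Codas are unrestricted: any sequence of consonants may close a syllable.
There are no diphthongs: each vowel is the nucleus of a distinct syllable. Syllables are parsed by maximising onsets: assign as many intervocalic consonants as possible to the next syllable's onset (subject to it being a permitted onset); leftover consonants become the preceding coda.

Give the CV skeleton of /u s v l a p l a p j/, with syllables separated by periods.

VC.CCV.CCVCC

Nuclei (vowels): u, a, a → 3 syllables.
Between /u/ (V1) and /a/ (V2): /svl/; trying suffixes from longest down, /vl/ is the first permitted one, so coda /s/ | onset /vl/.
Between /a/ (V2) and /a/ (V3): /pl/ — entire cluster is a permitted onset → onset /pl/, coda ∅.
Putting it together: us.vla.plapj.
Mapping each syllable to C/V: /us/ → VC, /vla/ → CCV, /plapj/ → CCVCC.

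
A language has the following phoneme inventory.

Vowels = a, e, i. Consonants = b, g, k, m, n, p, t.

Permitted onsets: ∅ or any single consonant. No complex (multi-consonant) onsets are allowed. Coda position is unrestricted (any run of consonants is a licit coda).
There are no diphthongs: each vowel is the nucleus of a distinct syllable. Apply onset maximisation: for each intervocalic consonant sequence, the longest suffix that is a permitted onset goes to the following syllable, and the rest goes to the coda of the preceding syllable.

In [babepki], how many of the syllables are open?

2

Vowels present: a, e, i; each is a nucleus, giving 3 syllables.
V1 /a/ – V2 /e/: just /b/ — single C goes to the following onset.
V2 /e/ – V3 /i/: /pk/ splits as /p/ + /k/ (/k/ is the longest suffix that is a licit onset).
Result: ba.bep.ki.
Classifying each syllable: /ba/ (open), /bep/ (closed), /ki/ (open).
Open syllables: 2.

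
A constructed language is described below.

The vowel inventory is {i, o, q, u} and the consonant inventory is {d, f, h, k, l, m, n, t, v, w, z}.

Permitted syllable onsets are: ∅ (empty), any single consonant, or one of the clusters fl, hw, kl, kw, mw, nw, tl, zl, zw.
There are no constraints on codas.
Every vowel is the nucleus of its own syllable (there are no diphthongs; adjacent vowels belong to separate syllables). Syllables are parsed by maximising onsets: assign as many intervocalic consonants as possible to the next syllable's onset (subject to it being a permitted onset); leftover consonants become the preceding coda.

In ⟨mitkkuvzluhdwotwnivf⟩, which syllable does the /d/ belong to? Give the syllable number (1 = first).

Vowels present: i, u, u, o, i; each is a nucleus, giving 5 syllables.
V1 /i/ – V2 /u/: /tkk/ splits as /tk/ + /k/ (/k/ is the longest suffix that is a licit onset).
V2 /u/ – V3 /u/: cluster /vzl/ — the longest permitted-onset suffix is /zl/; onset = /zl/, preceding coda = /v/.
V3 /u/ – V4 /o/: /hdw/; trying suffixes from longest down, /w/ is the first permitted one, so coda /hd/ | onset /w/.
V4 /o/ – V5 /i/: cluster /twn/ — the longest permitted-onset suffix is /n/; onset = /n/, preceding coda = /tw/.
So the parse is mitk.kuv.zluhd.wotw.nivf.
The /d/ is in the coda of syllable 3 (/zluhd/).

3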